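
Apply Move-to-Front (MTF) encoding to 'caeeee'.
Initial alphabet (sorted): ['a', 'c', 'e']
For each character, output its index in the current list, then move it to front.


MTF encoding:
'c': index 1 in ['a', 'c', 'e'] -> ['c', 'a', 'e']
'a': index 1 in ['c', 'a', 'e'] -> ['a', 'c', 'e']
'e': index 2 in ['a', 'c', 'e'] -> ['e', 'a', 'c']
'e': index 0 in ['e', 'a', 'c'] -> ['e', 'a', 'c']
'e': index 0 in ['e', 'a', 'c'] -> ['e', 'a', 'c']
'e': index 0 in ['e', 'a', 'c'] -> ['e', 'a', 'c']


Output: [1, 1, 2, 0, 0, 0]


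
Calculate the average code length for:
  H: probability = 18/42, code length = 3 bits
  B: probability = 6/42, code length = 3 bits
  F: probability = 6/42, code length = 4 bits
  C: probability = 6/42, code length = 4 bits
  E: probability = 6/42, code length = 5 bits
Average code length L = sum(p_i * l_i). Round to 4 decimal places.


Weighted contributions p_i * l_i:
  H: (18/42) * 3 = 54/42
  B: (6/42) * 3 = 18/42
  F: (6/42) * 4 = 24/42
  C: (6/42) * 4 = 24/42
  E: (6/42) * 5 = 30/42
Sum = (54 + 18 + 24 + 24 + 30)/42 = 150/42

L = 150/42 = 3.5714 bits/symbol


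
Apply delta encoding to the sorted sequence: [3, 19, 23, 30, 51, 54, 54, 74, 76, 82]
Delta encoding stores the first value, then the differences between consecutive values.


First value: 3
Deltas:
  19 - 3 = 16
  23 - 19 = 4
  30 - 23 = 7
  51 - 30 = 21
  54 - 51 = 3
  54 - 54 = 0
  74 - 54 = 20
  76 - 74 = 2
  82 - 76 = 6


Delta encoded: [3, 16, 4, 7, 21, 3, 0, 20, 2, 6]


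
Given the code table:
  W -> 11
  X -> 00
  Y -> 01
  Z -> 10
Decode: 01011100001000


Decoding:
01 -> Y
01 -> Y
11 -> W
00 -> X
00 -> X
10 -> Z
00 -> X


Result: YYWXXZX


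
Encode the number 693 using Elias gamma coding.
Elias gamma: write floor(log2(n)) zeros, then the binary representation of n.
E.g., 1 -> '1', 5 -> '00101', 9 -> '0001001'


num_bits = floor(log2(693)) + 1 = 10
leading_zeros = num_bits - 1 = 9
binary(693) = 1010110101

Elias gamma(693) = '000000000' + '1010110101' = 0000000001010110101 (19 bits)


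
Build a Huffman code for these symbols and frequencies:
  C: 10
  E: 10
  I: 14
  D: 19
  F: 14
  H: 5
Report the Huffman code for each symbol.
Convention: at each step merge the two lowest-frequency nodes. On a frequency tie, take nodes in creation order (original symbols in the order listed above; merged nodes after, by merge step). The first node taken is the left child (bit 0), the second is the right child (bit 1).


Huffman tree construction:
Step 1: Merge H(5) + C(10) = 15
Step 2: Merge E(10) + I(14) = 24
Step 3: Merge F(14) + (H+C)(15) = 29
Step 4: Merge D(19) + (E+I)(24) = 43
Step 5: Merge (F+(H+C))(29) + (D+(E+I))(43) = 72
Read each symbol's code off the tree from the root (left child = 0, right child = 1).

Codes:
  C: 011 (length 3)
  E: 110 (length 3)
  I: 111 (length 3)
  D: 10 (length 2)
  F: 00 (length 2)
  H: 010 (length 3)
Average code length: 183/72 = 2.5417 bits/symbol


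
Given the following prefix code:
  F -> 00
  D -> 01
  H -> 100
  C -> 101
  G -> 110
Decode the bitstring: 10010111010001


Decoding step by step:
Bits 100 -> H
Bits 101 -> C
Bits 110 -> G
Bits 100 -> H
Bits 01 -> D


Decoded message: HCGHD


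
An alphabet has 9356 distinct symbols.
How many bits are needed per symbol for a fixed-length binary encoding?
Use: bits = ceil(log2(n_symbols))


log2(9356) = 13.1917
Bracket: 2^13 = 8192 < 9356 <= 2^14 = 16384
So ceil(log2(9356)) = 14

bits = ceil(log2(9356)) = ceil(13.1917) = 14 bits


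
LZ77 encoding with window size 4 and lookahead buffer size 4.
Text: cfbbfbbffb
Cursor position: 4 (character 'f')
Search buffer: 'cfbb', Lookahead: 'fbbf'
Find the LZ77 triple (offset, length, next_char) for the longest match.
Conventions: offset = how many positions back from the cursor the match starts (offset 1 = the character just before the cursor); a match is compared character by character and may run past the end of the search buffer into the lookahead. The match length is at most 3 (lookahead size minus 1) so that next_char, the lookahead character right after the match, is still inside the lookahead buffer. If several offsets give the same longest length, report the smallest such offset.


Try each offset into the search buffer:
  offset=1 (pos 3, char 'b'): match length 0
  offset=2 (pos 2, char 'b'): match length 0
  offset=3 (pos 1, char 'f'): match length 3
  offset=4 (pos 0, char 'c'): match length 0
Longest match has length 3 at offset 3.
next_char = character at position 4 + 3 = 7 -> 'f'

Best match: offset=3, length=3 (matching 'fbb' starting at position 1)
LZ77 triple: (3, 3, 'f')


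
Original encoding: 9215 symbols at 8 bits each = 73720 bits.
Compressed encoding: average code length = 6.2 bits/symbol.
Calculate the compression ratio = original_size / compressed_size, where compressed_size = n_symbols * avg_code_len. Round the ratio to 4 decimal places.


original_size = n_symbols * orig_bits = 9215 * 8 = 73720 bits
compressed_size = n_symbols * avg_code_len = 9215 * 6.2 = 57133.0 bits
ratio = original_size / compressed_size = 73720 / 57133.0 = 1.2903

Compression ratio = 1.2903


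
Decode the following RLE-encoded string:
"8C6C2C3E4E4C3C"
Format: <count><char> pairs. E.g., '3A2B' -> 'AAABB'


Expanding each <count><char> pair:
  8C -> 'CCCCCCCC'
  6C -> 'CCCCCC'
  2C -> 'CC'
  3E -> 'EEE'
  4E -> 'EEEE'
  4C -> 'CCCC'
  3C -> 'CCC'

Decoded = CCCCCCCCCCCCCCCCEEEEEEECCCCCCC


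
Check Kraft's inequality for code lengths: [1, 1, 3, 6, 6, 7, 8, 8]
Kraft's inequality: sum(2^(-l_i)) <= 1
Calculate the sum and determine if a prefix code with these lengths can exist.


Sum = 2^(-1) + 2^(-1) + 2^(-3) + 2^(-6) + 2^(-6) + 2^(-7) + 2^(-8) + 2^(-8)
    = 0.5 + 0.5 + 0.125 + 0.015625 + 0.015625 + 0.0078125 + 0.00390625 + 0.00390625
    = 300/256 = 1.171875
Since 1.171875 > 1, Kraft's inequality is NOT satisfied.
A prefix code with these lengths CANNOT exist.

Kraft sum = 1.171875. Not satisfied.


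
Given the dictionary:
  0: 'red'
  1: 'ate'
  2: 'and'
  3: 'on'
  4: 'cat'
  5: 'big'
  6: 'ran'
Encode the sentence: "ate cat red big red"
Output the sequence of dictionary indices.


Look up each word in the dictionary:
  'ate' -> 1
  'cat' -> 4
  'red' -> 0
  'big' -> 5
  'red' -> 0

Encoded: [1, 4, 0, 5, 0]


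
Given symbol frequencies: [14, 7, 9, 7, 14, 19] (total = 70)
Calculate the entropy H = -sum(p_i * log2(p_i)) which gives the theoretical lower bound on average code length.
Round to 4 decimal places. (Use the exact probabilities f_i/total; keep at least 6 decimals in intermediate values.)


Per-symbol terms -p_i * log2(p_i) with p_i = f_i/70:
  p = 14/70 = 0.200000: log2(p) = -2.321928, -p*log2(p) = 0.464386
  p = 7/70 = 0.100000: log2(p) = -3.321928, -p*log2(p) = 0.332193
  p = 9/70 = 0.128571: log2(p) = -2.959358, -p*log2(p) = 0.380489
  p = 7/70 = 0.100000: log2(p) = -3.321928, -p*log2(p) = 0.332193
  p = 14/70 = 0.200000: log2(p) = -2.321928, -p*log2(p) = 0.464386
  p = 19/70 = 0.271429: log2(p) = -1.881356, -p*log2(p) = 0.510654
H = 0.464386 + 0.332193 + 0.380489 + 0.332193 + 0.464386 + 0.510654 = 2.484301

H = 2.4843 bits/symbol


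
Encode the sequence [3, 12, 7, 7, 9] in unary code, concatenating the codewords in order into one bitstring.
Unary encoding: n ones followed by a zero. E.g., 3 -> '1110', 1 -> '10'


Encode each number as n ones followed by a terminating 0:
  3 -> 1110 (4 bits)
  12 -> 1111111111110 (13 bits)
  7 -> 11111110 (8 bits)
  7 -> 11111110 (8 bits)
  9 -> 1111111110 (10 bits)
Total length = 4 + 13 + 8 + 8 + 10 = 43 bits.

Unary([3, 12, 7, 7, 9]) = 1110111111111111011111110111111101111111110 (43 bits)


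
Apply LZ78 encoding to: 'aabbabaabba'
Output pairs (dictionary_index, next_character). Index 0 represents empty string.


LZ78 encoding steps:
Dictionary: {0: ''}
Step 1: w='' (idx 0), next='a' -> output (0, 'a'), add 'a' as idx 1
Step 2: w='a' (idx 1), next='b' -> output (1, 'b'), add 'ab' as idx 2
Step 3: w='' (idx 0), next='b' -> output (0, 'b'), add 'b' as idx 3
Step 4: w='ab' (idx 2), next='a' -> output (2, 'a'), add 'aba' as idx 4
Step 5: w='ab' (idx 2), next='b' -> output (2, 'b'), add 'abb' as idx 5
Step 6: w='a' (idx 1), end of input -> output (1, '')


Encoded: [(0, 'a'), (1, 'b'), (0, 'b'), (2, 'a'), (2, 'b'), (1, '')]


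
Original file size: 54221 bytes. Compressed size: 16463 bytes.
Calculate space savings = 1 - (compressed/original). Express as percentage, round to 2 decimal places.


ratio = compressed/original = 16463/54221 = 0.303628
savings = 1 - ratio = 1 - 0.303628 = 0.696372
as a percentage: 0.696372 * 100 = 69.64%

Space savings = 1 - 16463/54221 = 69.64%


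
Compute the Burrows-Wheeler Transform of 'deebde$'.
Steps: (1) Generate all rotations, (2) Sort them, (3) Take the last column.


Rotations (sorted):
  0: $deebde -> last char: e
  1: bde$dee -> last char: e
  2: de$deeb -> last char: b
  3: deebde$ -> last char: $
  4: e$deebd -> last char: d
  5: ebde$de -> last char: e
  6: eebde$d -> last char: d


BWT = eeb$ded


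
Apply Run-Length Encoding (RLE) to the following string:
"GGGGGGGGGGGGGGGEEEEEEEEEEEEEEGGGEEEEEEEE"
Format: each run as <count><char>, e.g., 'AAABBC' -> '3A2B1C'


Scanning runs left to right:
  i=0: run of 'G' x 15 -> '15G'
  i=15: run of 'E' x 14 -> '14E'
  i=29: run of 'G' x 3 -> '3G'
  i=32: run of 'E' x 8 -> '8E'

RLE = 15G14E3G8E


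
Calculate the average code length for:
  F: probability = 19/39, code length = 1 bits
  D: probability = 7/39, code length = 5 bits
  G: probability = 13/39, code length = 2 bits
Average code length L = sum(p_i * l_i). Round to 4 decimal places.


Weighted contributions p_i * l_i:
  F: (19/39) * 1 = 19/39
  D: (7/39) * 5 = 35/39
  G: (13/39) * 2 = 26/39
Sum = (19 + 35 + 26)/39 = 80/39

L = 80/39 = 2.0513 bits/symbol


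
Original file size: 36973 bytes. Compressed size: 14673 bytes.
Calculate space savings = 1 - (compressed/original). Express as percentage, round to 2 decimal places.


ratio = compressed/original = 14673/36973 = 0.396857
savings = 1 - ratio = 1 - 0.396857 = 0.603143
as a percentage: 0.603143 * 100 = 60.31%

Space savings = 1 - 14673/36973 = 60.31%


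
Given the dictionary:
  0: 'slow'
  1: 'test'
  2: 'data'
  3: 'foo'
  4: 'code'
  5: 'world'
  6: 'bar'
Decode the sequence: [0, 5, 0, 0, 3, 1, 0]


Look up each index in the dictionary:
  0 -> 'slow'
  5 -> 'world'
  0 -> 'slow'
  0 -> 'slow'
  3 -> 'foo'
  1 -> 'test'
  0 -> 'slow'

Decoded: "slow world slow slow foo test slow"


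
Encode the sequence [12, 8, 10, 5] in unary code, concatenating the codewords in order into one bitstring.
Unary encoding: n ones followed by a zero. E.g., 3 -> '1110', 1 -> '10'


Encode each number as n ones followed by a terminating 0:
  12 -> 1111111111110 (13 bits)
  8 -> 111111110 (9 bits)
  10 -> 11111111110 (11 bits)
  5 -> 111110 (6 bits)
Total length = 13 + 9 + 11 + 6 = 39 bits.

Unary([12, 8, 10, 5]) = 111111111111011111111011111111110111110 (39 bits)


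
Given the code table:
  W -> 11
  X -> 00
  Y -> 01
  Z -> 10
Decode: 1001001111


Decoding:
10 -> Z
01 -> Y
00 -> X
11 -> W
11 -> W


Result: ZYXWW


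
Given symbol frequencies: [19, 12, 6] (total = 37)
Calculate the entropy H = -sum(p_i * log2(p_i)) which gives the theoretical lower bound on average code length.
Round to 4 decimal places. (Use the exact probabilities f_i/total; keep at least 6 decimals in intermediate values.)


Per-symbol terms -p_i * log2(p_i) with p_i = f_i/37:
  p = 19/37 = 0.513514: log2(p) = -0.961526, -p*log2(p) = 0.493757
  p = 12/37 = 0.324324: log2(p) = -1.624491, -p*log2(p) = 0.526862
  p = 6/37 = 0.162162: log2(p) = -2.624491, -p*log2(p) = 0.425593
H = 0.493757 + 0.526862 + 0.425593 = 1.446212

H = 1.4462 bits/symbol


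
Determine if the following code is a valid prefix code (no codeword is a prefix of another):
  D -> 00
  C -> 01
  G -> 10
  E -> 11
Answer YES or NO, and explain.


Checking each pair (does one codeword prefix another?):
  D='00' vs C='01': no prefix
  D='00' vs G='10': no prefix
  D='00' vs E='11': no prefix
  C='01' vs D='00': no prefix
  C='01' vs G='10': no prefix
  C='01' vs E='11': no prefix
  G='10' vs D='00': no prefix
  G='10' vs C='01': no prefix
  G='10' vs E='11': no prefix
  E='11' vs D='00': no prefix
  E='11' vs C='01': no prefix
  E='11' vs G='10': no prefix
No violation found over all pairs.

YES -- this is a valid prefix code. No codeword is a prefix of any other codeword.


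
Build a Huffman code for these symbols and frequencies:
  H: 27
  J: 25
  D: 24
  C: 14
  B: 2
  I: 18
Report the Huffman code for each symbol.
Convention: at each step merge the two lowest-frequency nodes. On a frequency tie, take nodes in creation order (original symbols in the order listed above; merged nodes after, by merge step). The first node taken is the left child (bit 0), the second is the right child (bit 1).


Huffman tree construction:
Step 1: Merge B(2) + C(14) = 16
Step 2: Merge (B+C)(16) + I(18) = 34
Step 3: Merge D(24) + J(25) = 49
Step 4: Merge H(27) + ((B+C)+I)(34) = 61
Step 5: Merge (D+J)(49) + (H+((B+C)+I))(61) = 110
Read each symbol's code off the tree from the root (left child = 0, right child = 1).

Codes:
  H: 10 (length 2)
  J: 01 (length 2)
  D: 00 (length 2)
  C: 1101 (length 4)
  B: 1100 (length 4)
  I: 111 (length 3)
Average code length: 270/110 = 2.4545 bits/symbol


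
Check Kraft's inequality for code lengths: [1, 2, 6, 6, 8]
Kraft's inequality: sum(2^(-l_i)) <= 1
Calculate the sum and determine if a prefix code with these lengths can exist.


Sum = 2^(-1) + 2^(-2) + 2^(-6) + 2^(-6) + 2^(-8)
    = 0.5 + 0.25 + 0.015625 + 0.015625 + 0.00390625
    = 201/256 = 0.78515625
Since 0.78515625 <= 1, Kraft's inequality IS satisfied.
A prefix code with these lengths CAN exist.

Kraft sum = 0.78515625. Satisfied.


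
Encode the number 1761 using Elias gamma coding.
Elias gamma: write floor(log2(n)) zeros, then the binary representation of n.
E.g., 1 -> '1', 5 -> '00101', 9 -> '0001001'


num_bits = floor(log2(1761)) + 1 = 11
leading_zeros = num_bits - 1 = 10
binary(1761) = 11011100001

Elias gamma(1761) = '0000000000' + '11011100001' = 000000000011011100001 (21 bits)


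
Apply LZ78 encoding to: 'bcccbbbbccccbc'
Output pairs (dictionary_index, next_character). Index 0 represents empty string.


LZ78 encoding steps:
Dictionary: {0: ''}
Step 1: w='' (idx 0), next='b' -> output (0, 'b'), add 'b' as idx 1
Step 2: w='' (idx 0), next='c' -> output (0, 'c'), add 'c' as idx 2
Step 3: w='c' (idx 2), next='c' -> output (2, 'c'), add 'cc' as idx 3
Step 4: w='b' (idx 1), next='b' -> output (1, 'b'), add 'bb' as idx 4
Step 5: w='bb' (idx 4), next='c' -> output (4, 'c'), add 'bbc' as idx 5
Step 6: w='cc' (idx 3), next='c' -> output (3, 'c'), add 'ccc' as idx 6
Step 7: w='b' (idx 1), next='c' -> output (1, 'c'), add 'bc' as idx 7


Encoded: [(0, 'b'), (0, 'c'), (2, 'c'), (1, 'b'), (4, 'c'), (3, 'c'), (1, 'c')]


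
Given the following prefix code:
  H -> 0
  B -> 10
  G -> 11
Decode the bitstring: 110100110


Decoding step by step:
Bits 11 -> G
Bits 0 -> H
Bits 10 -> B
Bits 0 -> H
Bits 11 -> G
Bits 0 -> H


Decoded message: GHBHGH


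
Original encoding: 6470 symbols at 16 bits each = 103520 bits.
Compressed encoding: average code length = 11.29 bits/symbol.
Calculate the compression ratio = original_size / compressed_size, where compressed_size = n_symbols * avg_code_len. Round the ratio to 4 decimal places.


original_size = n_symbols * orig_bits = 6470 * 16 = 103520 bits
compressed_size = n_symbols * avg_code_len = 6470 * 11.29 = 73046.3 bits
ratio = original_size / compressed_size = 103520 / 73046.3 = 1.4172

Compression ratio = 1.4172


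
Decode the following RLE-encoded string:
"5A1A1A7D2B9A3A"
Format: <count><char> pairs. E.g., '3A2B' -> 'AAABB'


Expanding each <count><char> pair:
  5A -> 'AAAAA'
  1A -> 'A'
  1A -> 'A'
  7D -> 'DDDDDDD'
  2B -> 'BB'
  9A -> 'AAAAAAAAA'
  3A -> 'AAA'

Decoded = AAAAAAADDDDDDDBBAAAAAAAAAAAA


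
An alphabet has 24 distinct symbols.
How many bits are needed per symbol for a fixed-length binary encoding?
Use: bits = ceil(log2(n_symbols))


log2(24) = 4.585
Bracket: 2^4 = 16 < 24 <= 2^5 = 32
So ceil(log2(24)) = 5

bits = ceil(log2(24)) = ceil(4.585) = 5 bits


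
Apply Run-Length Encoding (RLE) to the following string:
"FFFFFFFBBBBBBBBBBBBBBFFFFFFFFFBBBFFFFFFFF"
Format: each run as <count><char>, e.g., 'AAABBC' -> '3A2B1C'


Scanning runs left to right:
  i=0: run of 'F' x 7 -> '7F'
  i=7: run of 'B' x 14 -> '14B'
  i=21: run of 'F' x 9 -> '9F'
  i=30: run of 'B' x 3 -> '3B'
  i=33: run of 'F' x 8 -> '8F'

RLE = 7F14B9F3B8F


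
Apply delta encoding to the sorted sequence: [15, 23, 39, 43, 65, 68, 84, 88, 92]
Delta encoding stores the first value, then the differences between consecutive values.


First value: 15
Deltas:
  23 - 15 = 8
  39 - 23 = 16
  43 - 39 = 4
  65 - 43 = 22
  68 - 65 = 3
  84 - 68 = 16
  88 - 84 = 4
  92 - 88 = 4


Delta encoded: [15, 8, 16, 4, 22, 3, 16, 4, 4]


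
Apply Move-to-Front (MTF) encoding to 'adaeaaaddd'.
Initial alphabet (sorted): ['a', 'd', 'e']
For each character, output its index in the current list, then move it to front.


MTF encoding:
'a': index 0 in ['a', 'd', 'e'] -> ['a', 'd', 'e']
'd': index 1 in ['a', 'd', 'e'] -> ['d', 'a', 'e']
'a': index 1 in ['d', 'a', 'e'] -> ['a', 'd', 'e']
'e': index 2 in ['a', 'd', 'e'] -> ['e', 'a', 'd']
'a': index 1 in ['e', 'a', 'd'] -> ['a', 'e', 'd']
'a': index 0 in ['a', 'e', 'd'] -> ['a', 'e', 'd']
'a': index 0 in ['a', 'e', 'd'] -> ['a', 'e', 'd']
'd': index 2 in ['a', 'e', 'd'] -> ['d', 'a', 'e']
'd': index 0 in ['d', 'a', 'e'] -> ['d', 'a', 'e']
'd': index 0 in ['d', 'a', 'e'] -> ['d', 'a', 'e']


Output: [0, 1, 1, 2, 1, 0, 0, 2, 0, 0]


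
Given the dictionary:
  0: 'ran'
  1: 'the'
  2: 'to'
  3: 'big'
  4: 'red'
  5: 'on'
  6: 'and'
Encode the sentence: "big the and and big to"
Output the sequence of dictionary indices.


Look up each word in the dictionary:
  'big' -> 3
  'the' -> 1
  'and' -> 6
  'and' -> 6
  'big' -> 3
  'to' -> 2

Encoded: [3, 1, 6, 6, 3, 2]


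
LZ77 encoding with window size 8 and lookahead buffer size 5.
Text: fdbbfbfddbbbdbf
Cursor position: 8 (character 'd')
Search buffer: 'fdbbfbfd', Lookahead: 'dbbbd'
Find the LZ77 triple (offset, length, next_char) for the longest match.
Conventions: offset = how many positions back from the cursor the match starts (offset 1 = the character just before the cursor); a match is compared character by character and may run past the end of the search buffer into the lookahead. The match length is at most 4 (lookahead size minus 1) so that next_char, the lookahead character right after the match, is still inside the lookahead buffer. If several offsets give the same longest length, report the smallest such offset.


Try each offset into the search buffer:
  offset=1 (pos 7, char 'd'): match length 1
  offset=2 (pos 6, char 'f'): match length 0
  offset=3 (pos 5, char 'b'): match length 0
  offset=4 (pos 4, char 'f'): match length 0
  offset=5 (pos 3, char 'b'): match length 0
  offset=6 (pos 2, char 'b'): match length 0
  offset=7 (pos 1, char 'd'): match length 3
  offset=8 (pos 0, char 'f'): match length 0
Longest match has length 3 at offset 7.
next_char = character at position 8 + 3 = 11 -> 'b'

Best match: offset=7, length=3 (matching 'dbb' starting at position 1)
LZ77 triple: (7, 3, 'b')


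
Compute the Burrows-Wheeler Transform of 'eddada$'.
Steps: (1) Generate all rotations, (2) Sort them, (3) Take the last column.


Rotations (sorted):
  0: $eddada -> last char: a
  1: a$eddad -> last char: d
  2: ada$edd -> last char: d
  3: da$edda -> last char: a
  4: dada$ed -> last char: d
  5: ddada$e -> last char: e
  6: eddada$ -> last char: $


BWT = addade$


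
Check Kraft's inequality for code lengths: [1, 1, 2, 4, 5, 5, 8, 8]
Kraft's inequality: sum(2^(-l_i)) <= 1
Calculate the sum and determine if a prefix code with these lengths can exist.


Sum = 2^(-1) + 2^(-1) + 2^(-2) + 2^(-4) + 2^(-5) + 2^(-5) + 2^(-8) + 2^(-8)
    = 0.5 + 0.5 + 0.25 + 0.0625 + 0.03125 + 0.03125 + 0.00390625 + 0.00390625
    = 354/256 = 1.3828125
Since 1.3828125 > 1, Kraft's inequality is NOT satisfied.
A prefix code with these lengths CANNOT exist.

Kraft sum = 1.3828125. Not satisfied.


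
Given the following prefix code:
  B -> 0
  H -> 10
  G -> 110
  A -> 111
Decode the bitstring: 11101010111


Decoding step by step:
Bits 111 -> A
Bits 0 -> B
Bits 10 -> H
Bits 10 -> H
Bits 111 -> A


Decoded message: ABHHA


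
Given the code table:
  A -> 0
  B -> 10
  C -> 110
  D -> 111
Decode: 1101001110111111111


Decoding:
110 -> C
10 -> B
0 -> A
111 -> D
0 -> A
111 -> D
111 -> D
111 -> D


Result: CBADADDD


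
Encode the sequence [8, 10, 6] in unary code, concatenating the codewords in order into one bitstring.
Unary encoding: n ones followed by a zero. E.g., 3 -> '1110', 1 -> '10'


Encode each number as n ones followed by a terminating 0:
  8 -> 111111110 (9 bits)
  10 -> 11111111110 (11 bits)
  6 -> 1111110 (7 bits)
Total length = 9 + 11 + 7 = 27 bits.

Unary([8, 10, 6]) = 111111110111111111101111110 (27 bits)


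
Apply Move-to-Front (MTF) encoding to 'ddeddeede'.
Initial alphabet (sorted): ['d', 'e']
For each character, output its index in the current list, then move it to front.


MTF encoding:
'd': index 0 in ['d', 'e'] -> ['d', 'e']
'd': index 0 in ['d', 'e'] -> ['d', 'e']
'e': index 1 in ['d', 'e'] -> ['e', 'd']
'd': index 1 in ['e', 'd'] -> ['d', 'e']
'd': index 0 in ['d', 'e'] -> ['d', 'e']
'e': index 1 in ['d', 'e'] -> ['e', 'd']
'e': index 0 in ['e', 'd'] -> ['e', 'd']
'd': index 1 in ['e', 'd'] -> ['d', 'e']
'e': index 1 in ['d', 'e'] -> ['e', 'd']


Output: [0, 0, 1, 1, 0, 1, 0, 1, 1]


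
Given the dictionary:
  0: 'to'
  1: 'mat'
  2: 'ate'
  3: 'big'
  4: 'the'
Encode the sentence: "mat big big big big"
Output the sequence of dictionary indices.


Look up each word in the dictionary:
  'mat' -> 1
  'big' -> 3
  'big' -> 3
  'big' -> 3
  'big' -> 3

Encoded: [1, 3, 3, 3, 3]


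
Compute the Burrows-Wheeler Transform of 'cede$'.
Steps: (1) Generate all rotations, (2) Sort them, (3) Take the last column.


Rotations (sorted):
  0: $cede -> last char: e
  1: cede$ -> last char: $
  2: de$ce -> last char: e
  3: e$ced -> last char: d
  4: ede$c -> last char: c


BWT = e$edc


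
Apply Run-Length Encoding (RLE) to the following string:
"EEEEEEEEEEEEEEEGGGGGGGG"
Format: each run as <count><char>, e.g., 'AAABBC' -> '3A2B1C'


Scanning runs left to right:
  i=0: run of 'E' x 15 -> '15E'
  i=15: run of 'G' x 8 -> '8G'

RLE = 15E8G


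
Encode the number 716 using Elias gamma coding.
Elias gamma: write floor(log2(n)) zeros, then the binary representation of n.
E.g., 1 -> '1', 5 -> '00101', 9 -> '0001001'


num_bits = floor(log2(716)) + 1 = 10
leading_zeros = num_bits - 1 = 9
binary(716) = 1011001100

Elias gamma(716) = '000000000' + '1011001100' = 0000000001011001100 (19 bits)


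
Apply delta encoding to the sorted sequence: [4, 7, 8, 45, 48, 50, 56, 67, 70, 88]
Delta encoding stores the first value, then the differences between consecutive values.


First value: 4
Deltas:
  7 - 4 = 3
  8 - 7 = 1
  45 - 8 = 37
  48 - 45 = 3
  50 - 48 = 2
  56 - 50 = 6
  67 - 56 = 11
  70 - 67 = 3
  88 - 70 = 18


Delta encoded: [4, 3, 1, 37, 3, 2, 6, 11, 3, 18]


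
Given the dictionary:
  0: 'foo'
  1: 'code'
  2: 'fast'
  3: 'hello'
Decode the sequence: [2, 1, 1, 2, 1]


Look up each index in the dictionary:
  2 -> 'fast'
  1 -> 'code'
  1 -> 'code'
  2 -> 'fast'
  1 -> 'code'

Decoded: "fast code code fast code"


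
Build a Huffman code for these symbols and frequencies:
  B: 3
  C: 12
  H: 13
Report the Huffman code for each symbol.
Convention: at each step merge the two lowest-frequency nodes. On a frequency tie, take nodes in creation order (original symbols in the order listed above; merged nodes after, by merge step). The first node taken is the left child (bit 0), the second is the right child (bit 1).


Huffman tree construction:
Step 1: Merge B(3) + C(12) = 15
Step 2: Merge H(13) + (B+C)(15) = 28
Read each symbol's code off the tree from the root (left child = 0, right child = 1).

Codes:
  B: 10 (length 2)
  C: 11 (length 2)
  H: 0 (length 1)
Average code length: 43/28 = 1.5357 bits/symbol


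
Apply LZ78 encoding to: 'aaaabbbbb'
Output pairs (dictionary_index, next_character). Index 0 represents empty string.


LZ78 encoding steps:
Dictionary: {0: ''}
Step 1: w='' (idx 0), next='a' -> output (0, 'a'), add 'a' as idx 1
Step 2: w='a' (idx 1), next='a' -> output (1, 'a'), add 'aa' as idx 2
Step 3: w='a' (idx 1), next='b' -> output (1, 'b'), add 'ab' as idx 3
Step 4: w='' (idx 0), next='b' -> output (0, 'b'), add 'b' as idx 4
Step 5: w='b' (idx 4), next='b' -> output (4, 'b'), add 'bb' as idx 5
Step 6: w='b' (idx 4), end of input -> output (4, '')


Encoded: [(0, 'a'), (1, 'a'), (1, 'b'), (0, 'b'), (4, 'b'), (4, '')]


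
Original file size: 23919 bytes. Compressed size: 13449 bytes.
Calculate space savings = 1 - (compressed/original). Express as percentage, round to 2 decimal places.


ratio = compressed/original = 13449/23919 = 0.562273
savings = 1 - ratio = 1 - 0.562273 = 0.437727
as a percentage: 0.437727 * 100 = 43.77%

Space savings = 1 - 13449/23919 = 43.77%


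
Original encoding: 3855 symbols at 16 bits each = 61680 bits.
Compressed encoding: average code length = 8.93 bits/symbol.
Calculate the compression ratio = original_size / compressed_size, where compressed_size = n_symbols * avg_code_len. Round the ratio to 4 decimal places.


original_size = n_symbols * orig_bits = 3855 * 16 = 61680 bits
compressed_size = n_symbols * avg_code_len = 3855 * 8.93 = 34425.15 bits
ratio = original_size / compressed_size = 61680 / 34425.15 = 1.7917

Compression ratio = 1.7917


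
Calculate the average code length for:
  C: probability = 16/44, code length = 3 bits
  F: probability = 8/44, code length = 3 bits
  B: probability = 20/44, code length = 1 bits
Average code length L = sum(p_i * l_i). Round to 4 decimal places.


Weighted contributions p_i * l_i:
  C: (16/44) * 3 = 48/44
  F: (8/44) * 3 = 24/44
  B: (20/44) * 1 = 20/44
Sum = (48 + 24 + 20)/44 = 92/44

L = 92/44 = 2.0909 bits/symbol


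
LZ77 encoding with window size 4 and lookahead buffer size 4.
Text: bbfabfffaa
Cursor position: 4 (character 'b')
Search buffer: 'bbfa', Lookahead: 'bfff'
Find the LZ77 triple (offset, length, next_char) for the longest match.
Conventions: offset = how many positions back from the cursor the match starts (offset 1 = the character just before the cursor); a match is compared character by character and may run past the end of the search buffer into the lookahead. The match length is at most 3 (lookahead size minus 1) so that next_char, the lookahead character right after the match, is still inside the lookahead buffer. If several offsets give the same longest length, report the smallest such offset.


Try each offset into the search buffer:
  offset=1 (pos 3, char 'a'): match length 0
  offset=2 (pos 2, char 'f'): match length 0
  offset=3 (pos 1, char 'b'): match length 2
  offset=4 (pos 0, char 'b'): match length 1
Longest match has length 2 at offset 3.
next_char = character at position 4 + 2 = 6 -> 'f'

Best match: offset=3, length=2 (matching 'bf' starting at position 1)
LZ77 triple: (3, 2, 'f')


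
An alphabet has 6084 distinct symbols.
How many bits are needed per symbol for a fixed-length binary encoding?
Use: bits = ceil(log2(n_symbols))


log2(6084) = 12.5708
Bracket: 2^12 = 4096 < 6084 <= 2^13 = 8192
So ceil(log2(6084)) = 13

bits = ceil(log2(6084)) = ceil(12.5708) = 13 bits


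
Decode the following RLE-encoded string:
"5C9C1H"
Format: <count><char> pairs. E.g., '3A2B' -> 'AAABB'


Expanding each <count><char> pair:
  5C -> 'CCCCC'
  9C -> 'CCCCCCCCC'
  1H -> 'H'

Decoded = CCCCCCCCCCCCCCH


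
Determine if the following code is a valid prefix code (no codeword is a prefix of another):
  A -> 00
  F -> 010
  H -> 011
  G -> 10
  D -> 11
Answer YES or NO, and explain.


Checking each pair (does one codeword prefix another?):
  A='00' vs F='010': no prefix
  A='00' vs H='011': no prefix
  A='00' vs G='10': no prefix
  A='00' vs D='11': no prefix
  F='010' vs A='00': no prefix
  F='010' vs H='011': no prefix
  F='010' vs G='10': no prefix
  F='010' vs D='11': no prefix
  H='011' vs A='00': no prefix
  H='011' vs F='010': no prefix
  H='011' vs G='10': no prefix
  H='011' vs D='11': no prefix
  G='10' vs A='00': no prefix
  G='10' vs F='010': no prefix
  G='10' vs H='011': no prefix
  G='10' vs D='11': no prefix
  D='11' vs A='00': no prefix
  D='11' vs F='010': no prefix
  D='11' vs H='011': no prefix
  D='11' vs G='10': no prefix
No violation found over all pairs.

YES -- this is a valid prefix code. No codeword is a prefix of any other codeword.


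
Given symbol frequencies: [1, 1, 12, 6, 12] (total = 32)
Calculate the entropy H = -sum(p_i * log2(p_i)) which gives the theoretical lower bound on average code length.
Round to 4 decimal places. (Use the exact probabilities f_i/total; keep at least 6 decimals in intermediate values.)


Per-symbol terms -p_i * log2(p_i) with p_i = f_i/32:
  p = 1/32 = 0.031250: log2(p) = -5.000000, -p*log2(p) = 0.156250
  p = 1/32 = 0.031250: log2(p) = -5.000000, -p*log2(p) = 0.156250
  p = 12/32 = 0.375000: log2(p) = -1.415037, -p*log2(p) = 0.530639
  p = 6/32 = 0.187500: log2(p) = -2.415037, -p*log2(p) = 0.452820
  p = 12/32 = 0.375000: log2(p) = -1.415037, -p*log2(p) = 0.530639
H = 0.156250 + 0.156250 + 0.530639 + 0.452820 + 0.530639 = 1.826598

H = 1.8266 bits/symbol


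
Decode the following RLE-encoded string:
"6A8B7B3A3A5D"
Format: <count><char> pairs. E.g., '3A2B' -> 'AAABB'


Expanding each <count><char> pair:
  6A -> 'AAAAAA'
  8B -> 'BBBBBBBB'
  7B -> 'BBBBBBB'
  3A -> 'AAA'
  3A -> 'AAA'
  5D -> 'DDDDD'

Decoded = AAAAAABBBBBBBBBBBBBBBAAAAAADDDDD


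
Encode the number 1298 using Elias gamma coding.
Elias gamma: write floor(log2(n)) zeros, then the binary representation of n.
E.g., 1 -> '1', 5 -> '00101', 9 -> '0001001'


num_bits = floor(log2(1298)) + 1 = 11
leading_zeros = num_bits - 1 = 10
binary(1298) = 10100010010

Elias gamma(1298) = '0000000000' + '10100010010' = 000000000010100010010 (21 bits)


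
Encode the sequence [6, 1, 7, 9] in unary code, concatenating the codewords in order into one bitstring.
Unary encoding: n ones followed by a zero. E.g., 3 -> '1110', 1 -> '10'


Encode each number as n ones followed by a terminating 0:
  6 -> 1111110 (7 bits)
  1 -> 10 (2 bits)
  7 -> 11111110 (8 bits)
  9 -> 1111111110 (10 bits)
Total length = 7 + 2 + 8 + 10 = 27 bits.

Unary([6, 1, 7, 9]) = 111111010111111101111111110 (27 bits)


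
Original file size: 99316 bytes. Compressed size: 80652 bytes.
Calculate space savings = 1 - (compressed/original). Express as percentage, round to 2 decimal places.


ratio = compressed/original = 80652/99316 = 0.812075
savings = 1 - ratio = 1 - 0.812075 = 0.187925
as a percentage: 0.187925 * 100 = 18.79%

Space savings = 1 - 80652/99316 = 18.79%


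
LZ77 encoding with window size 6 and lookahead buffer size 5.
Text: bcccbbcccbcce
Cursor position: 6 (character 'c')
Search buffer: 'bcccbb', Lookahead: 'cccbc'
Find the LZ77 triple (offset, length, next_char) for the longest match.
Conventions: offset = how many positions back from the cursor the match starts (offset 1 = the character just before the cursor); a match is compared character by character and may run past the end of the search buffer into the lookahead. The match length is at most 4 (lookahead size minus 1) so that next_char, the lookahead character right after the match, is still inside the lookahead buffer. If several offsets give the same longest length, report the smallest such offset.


Try each offset into the search buffer:
  offset=1 (pos 5, char 'b'): match length 0
  offset=2 (pos 4, char 'b'): match length 0
  offset=3 (pos 3, char 'c'): match length 1
  offset=4 (pos 2, char 'c'): match length 2
  offset=5 (pos 1, char 'c'): match length 4
  offset=6 (pos 0, char 'b'): match length 0
Longest match has length 4 at offset 5.
next_char = character at position 6 + 4 = 10 -> 'c'

Best match: offset=5, length=4 (matching 'cccb' starting at position 1)
LZ77 triple: (5, 4, 'c')


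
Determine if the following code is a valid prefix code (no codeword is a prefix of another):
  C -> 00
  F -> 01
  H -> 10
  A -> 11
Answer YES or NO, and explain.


Checking each pair (does one codeword prefix another?):
  C='00' vs F='01': no prefix
  C='00' vs H='10': no prefix
  C='00' vs A='11': no prefix
  F='01' vs C='00': no prefix
  F='01' vs H='10': no prefix
  F='01' vs A='11': no prefix
  H='10' vs C='00': no prefix
  H='10' vs F='01': no prefix
  H='10' vs A='11': no prefix
  A='11' vs C='00': no prefix
  A='11' vs F='01': no prefix
  A='11' vs H='10': no prefix
No violation found over all pairs.

YES -- this is a valid prefix code. No codeword is a prefix of any other codeword.


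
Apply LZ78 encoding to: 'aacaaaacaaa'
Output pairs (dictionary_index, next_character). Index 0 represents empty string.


LZ78 encoding steps:
Dictionary: {0: ''}
Step 1: w='' (idx 0), next='a' -> output (0, 'a'), add 'a' as idx 1
Step 2: w='a' (idx 1), next='c' -> output (1, 'c'), add 'ac' as idx 2
Step 3: w='a' (idx 1), next='a' -> output (1, 'a'), add 'aa' as idx 3
Step 4: w='aa' (idx 3), next='c' -> output (3, 'c'), add 'aac' as idx 4
Step 5: w='aa' (idx 3), next='a' -> output (3, 'a'), add 'aaa' as idx 5


Encoded: [(0, 'a'), (1, 'c'), (1, 'a'), (3, 'c'), (3, 'a')]


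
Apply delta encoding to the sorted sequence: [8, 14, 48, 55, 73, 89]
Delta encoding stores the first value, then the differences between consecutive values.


First value: 8
Deltas:
  14 - 8 = 6
  48 - 14 = 34
  55 - 48 = 7
  73 - 55 = 18
  89 - 73 = 16


Delta encoded: [8, 6, 34, 7, 18, 16]


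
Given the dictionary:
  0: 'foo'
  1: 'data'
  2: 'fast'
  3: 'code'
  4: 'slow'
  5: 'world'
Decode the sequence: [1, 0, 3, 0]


Look up each index in the dictionary:
  1 -> 'data'
  0 -> 'foo'
  3 -> 'code'
  0 -> 'foo'

Decoded: "data foo code foo"


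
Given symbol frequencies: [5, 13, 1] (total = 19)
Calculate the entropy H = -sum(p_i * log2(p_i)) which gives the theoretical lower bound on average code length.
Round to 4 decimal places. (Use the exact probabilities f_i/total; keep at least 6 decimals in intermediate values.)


Per-symbol terms -p_i * log2(p_i) with p_i = f_i/19:
  p = 5/19 = 0.263158: log2(p) = -1.925999, -p*log2(p) = 0.506842
  p = 13/19 = 0.684211: log2(p) = -0.547488, -p*log2(p) = 0.374597
  p = 1/19 = 0.052632: log2(p) = -4.247928, -p*log2(p) = 0.223575
H = 0.506842 + 0.374597 + 0.223575 = 1.105014

H = 1.105 bits/symbol


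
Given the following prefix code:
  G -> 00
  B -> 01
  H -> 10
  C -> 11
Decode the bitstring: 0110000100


Decoding step by step:
Bits 01 -> B
Bits 10 -> H
Bits 00 -> G
Bits 01 -> B
Bits 00 -> G


Decoded message: BHGBG


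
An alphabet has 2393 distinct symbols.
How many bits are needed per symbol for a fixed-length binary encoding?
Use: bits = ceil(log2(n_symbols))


log2(2393) = 11.2246
Bracket: 2^11 = 2048 < 2393 <= 2^12 = 4096
So ceil(log2(2393)) = 12

bits = ceil(log2(2393)) = ceil(11.2246) = 12 bits


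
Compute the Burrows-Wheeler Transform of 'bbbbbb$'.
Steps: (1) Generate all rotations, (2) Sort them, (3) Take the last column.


Rotations (sorted):
  0: $bbbbbb -> last char: b
  1: b$bbbbb -> last char: b
  2: bb$bbbb -> last char: b
  3: bbb$bbb -> last char: b
  4: bbbb$bb -> last char: b
  5: bbbbb$b -> last char: b
  6: bbbbbb$ -> last char: $


BWT = bbbbbb$


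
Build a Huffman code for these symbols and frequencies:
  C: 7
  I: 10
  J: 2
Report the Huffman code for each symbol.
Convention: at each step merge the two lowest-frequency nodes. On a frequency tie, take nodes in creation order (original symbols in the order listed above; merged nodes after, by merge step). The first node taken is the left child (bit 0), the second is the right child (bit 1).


Huffman tree construction:
Step 1: Merge J(2) + C(7) = 9
Step 2: Merge (J+C)(9) + I(10) = 19
Read each symbol's code off the tree from the root (left child = 0, right child = 1).

Codes:
  C: 01 (length 2)
  I: 1 (length 1)
  J: 00 (length 2)
Average code length: 28/19 = 1.4737 bits/symbol


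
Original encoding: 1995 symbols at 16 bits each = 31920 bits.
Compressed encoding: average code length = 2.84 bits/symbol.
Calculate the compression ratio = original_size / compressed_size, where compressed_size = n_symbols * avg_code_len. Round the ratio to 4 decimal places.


original_size = n_symbols * orig_bits = 1995 * 16 = 31920 bits
compressed_size = n_symbols * avg_code_len = 1995 * 2.84 = 5665.8 bits
ratio = original_size / compressed_size = 31920 / 5665.8 = 5.6338

Compression ratio = 5.6338


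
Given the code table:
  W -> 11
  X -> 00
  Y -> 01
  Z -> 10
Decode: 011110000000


Decoding:
01 -> Y
11 -> W
10 -> Z
00 -> X
00 -> X
00 -> X


Result: YWZXXX


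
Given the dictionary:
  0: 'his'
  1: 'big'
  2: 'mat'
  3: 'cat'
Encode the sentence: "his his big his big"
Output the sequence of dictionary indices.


Look up each word in the dictionary:
  'his' -> 0
  'his' -> 0
  'big' -> 1
  'his' -> 0
  'big' -> 1

Encoded: [0, 0, 1, 0, 1]


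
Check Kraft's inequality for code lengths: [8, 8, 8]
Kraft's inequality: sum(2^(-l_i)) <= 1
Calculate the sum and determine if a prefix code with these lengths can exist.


Sum = 2^(-8) + 2^(-8) + 2^(-8)
    = 0.00390625 + 0.00390625 + 0.00390625
    = 3/256 = 0.01171875
Since 0.01171875 <= 1, Kraft's inequality IS satisfied.
A prefix code with these lengths CAN exist.

Kraft sum = 0.01171875. Satisfied.


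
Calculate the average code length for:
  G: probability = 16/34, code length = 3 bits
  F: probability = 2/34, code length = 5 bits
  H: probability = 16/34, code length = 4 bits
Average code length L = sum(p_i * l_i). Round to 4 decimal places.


Weighted contributions p_i * l_i:
  G: (16/34) * 3 = 48/34
  F: (2/34) * 5 = 10/34
  H: (16/34) * 4 = 64/34
Sum = (48 + 10 + 64)/34 = 122/34

L = 122/34 = 3.5882 bits/symbol


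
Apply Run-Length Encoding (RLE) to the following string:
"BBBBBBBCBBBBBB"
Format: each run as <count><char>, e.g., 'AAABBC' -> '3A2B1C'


Scanning runs left to right:
  i=0: run of 'B' x 7 -> '7B'
  i=7: run of 'C' x 1 -> '1C'
  i=8: run of 'B' x 6 -> '6B'

RLE = 7B1C6B


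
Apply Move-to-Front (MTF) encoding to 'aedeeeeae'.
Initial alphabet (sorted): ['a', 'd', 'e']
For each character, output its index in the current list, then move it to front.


MTF encoding:
'a': index 0 in ['a', 'd', 'e'] -> ['a', 'd', 'e']
'e': index 2 in ['a', 'd', 'e'] -> ['e', 'a', 'd']
'd': index 2 in ['e', 'a', 'd'] -> ['d', 'e', 'a']
'e': index 1 in ['d', 'e', 'a'] -> ['e', 'd', 'a']
'e': index 0 in ['e', 'd', 'a'] -> ['e', 'd', 'a']
'e': index 0 in ['e', 'd', 'a'] -> ['e', 'd', 'a']
'e': index 0 in ['e', 'd', 'a'] -> ['e', 'd', 'a']
'a': index 2 in ['e', 'd', 'a'] -> ['a', 'e', 'd']
'e': index 1 in ['a', 'e', 'd'] -> ['e', 'a', 'd']


Output: [0, 2, 2, 1, 0, 0, 0, 2, 1]


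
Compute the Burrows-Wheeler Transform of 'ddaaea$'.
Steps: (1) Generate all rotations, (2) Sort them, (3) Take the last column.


Rotations (sorted):
  0: $ddaaea -> last char: a
  1: a$ddaae -> last char: e
  2: aaea$dd -> last char: d
  3: aea$dda -> last char: a
  4: daaea$d -> last char: d
  5: ddaaea$ -> last char: $
  6: ea$ddaa -> last char: a


BWT = aedad$a


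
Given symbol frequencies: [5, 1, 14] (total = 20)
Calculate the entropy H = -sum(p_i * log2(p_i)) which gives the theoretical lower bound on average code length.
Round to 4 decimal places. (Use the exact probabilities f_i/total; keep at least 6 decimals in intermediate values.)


Per-symbol terms -p_i * log2(p_i) with p_i = f_i/20:
  p = 5/20 = 0.250000: log2(p) = -2.000000, -p*log2(p) = 0.500000
  p = 1/20 = 0.050000: log2(p) = -4.321928, -p*log2(p) = 0.216096
  p = 14/20 = 0.700000: log2(p) = -0.514573, -p*log2(p) = 0.360201
H = 0.500000 + 0.216096 + 0.360201 = 1.076297

H = 1.0763 bits/symbol
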